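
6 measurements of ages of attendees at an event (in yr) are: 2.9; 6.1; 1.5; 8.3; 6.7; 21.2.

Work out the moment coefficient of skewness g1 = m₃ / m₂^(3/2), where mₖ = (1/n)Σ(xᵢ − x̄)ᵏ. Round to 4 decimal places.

x̄ = (2.9 + 6.1 + 1.5 + 8.3 + 6.7 + 21.2) / 6 = 7.7833
deviations (xᵢ − x̄): -4.8833, -1.6833, -6.2833, 0.5167, -1.0833, 13.4167
Σ(xᵢ − x̄)² = 247.6083 ⇒ m₂ = 247.6083/6 = 41.26806
Σ(xᵢ − x̄)³ = 2044.6694 ⇒ m₃ = 2044.6694/6 = 340.77824
m₂^(3/2) = 41.26806^(1.5) = 265.10689
g1 = m₃ / m₂^(3/2) = 340.77824 / 265.10689 ≈ 1.2854

1.2854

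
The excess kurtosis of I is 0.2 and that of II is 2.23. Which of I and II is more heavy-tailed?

Higher excess kurtosis ⇒ heavier tails relative to the normal distribution.
0.2 vs 2.23: the larger is 2.23, so II has heavier tails.

II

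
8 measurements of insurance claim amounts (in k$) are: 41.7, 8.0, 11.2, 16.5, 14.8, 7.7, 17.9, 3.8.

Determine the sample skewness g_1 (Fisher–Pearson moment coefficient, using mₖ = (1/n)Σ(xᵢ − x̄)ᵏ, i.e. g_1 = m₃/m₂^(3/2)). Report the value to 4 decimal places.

x̄ = (41.7 + 8.0 + 11.2 + 16.5 + 14.8 + 7.7 + 17.9 + 3.8) / 8 = 15.2000
deviations (xᵢ − x̄): 26.5000, -7.2000, -4.0000, 1.3000, -0.4000, -7.5000, 2.7000, -11.4000
Σ(xᵢ − x̄)² = 965.4400 ⇒ m₂ = 965.4400/8 = 120.68000
Σ(xᵢ − x̄)³ = 16290.7740 ⇒ m₃ = 16290.7740/8 = 2036.34675
m₂^(3/2) = 120.68000^(1.5) = 1325.72349
g_1 = m₃ / m₂^(3/2) = 2036.34675 / 1325.72349 ≈ 1.5360

1.5360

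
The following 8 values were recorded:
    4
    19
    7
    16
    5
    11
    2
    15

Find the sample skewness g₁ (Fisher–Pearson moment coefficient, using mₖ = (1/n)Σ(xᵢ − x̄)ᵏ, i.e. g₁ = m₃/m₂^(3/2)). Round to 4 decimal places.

0.1810

x̄ = (4 + 19 + 7 + 16 + 5 + 11 + 2 + 15) / 8 = 9.8750
deviations (xᵢ − x̄): -5.8750, 9.1250, -2.8750, 6.1250, -4.8750, 1.1250, -7.8750, 5.1250
Σ(xᵢ − x̄)² = 276.8750 ⇒ m₂ = 276.8750/8 = 34.60938
Σ(xᵢ − x̄)³ = 294.8438 ⇒ m₃ = 294.8438/8 = 36.85547
m₂^(3/2) = 34.60938^(1.5) = 203.60603
g₁ = m₃ / m₂^(3/2) = 36.85547 / 203.60603 ≈ 0.1810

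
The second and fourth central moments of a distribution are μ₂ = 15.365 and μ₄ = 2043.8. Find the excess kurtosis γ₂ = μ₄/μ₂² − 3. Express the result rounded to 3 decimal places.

μ₂² = 15.365² = 236.08323
μ₄/μ₂² = 2043.8 / 236.08323 = 8.65712
γ₂ = 8.65712 − 3 ≈ 5.657

5.657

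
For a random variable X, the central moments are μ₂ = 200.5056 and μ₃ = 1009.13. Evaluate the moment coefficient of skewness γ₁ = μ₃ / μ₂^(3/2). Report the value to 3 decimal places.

σ = √μ₂ = √200.5056 = 14.16000
σ³ = μ₂^(3/2) = 2839.15930
γ₁ = μ₃/σ³ = 1009.13 / 2839.15930 ≈ 0.355

0.355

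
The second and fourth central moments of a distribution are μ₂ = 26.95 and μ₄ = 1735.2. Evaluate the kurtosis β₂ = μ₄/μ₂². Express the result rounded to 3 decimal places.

μ₂² = 26.95² = 726.30250
μ₄/μ₂² = 1735.2 / 726.30250 = 2.38909
β₂ ≈ 2.389

2.389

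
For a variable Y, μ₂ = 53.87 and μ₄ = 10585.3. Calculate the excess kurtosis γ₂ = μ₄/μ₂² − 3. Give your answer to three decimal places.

0.648

μ₂² = 53.87² = 2901.97690
μ₄/μ₂² = 10585.3 / 2901.97690 = 3.64762
γ₂ = 3.64762 − 3 ≈ 0.648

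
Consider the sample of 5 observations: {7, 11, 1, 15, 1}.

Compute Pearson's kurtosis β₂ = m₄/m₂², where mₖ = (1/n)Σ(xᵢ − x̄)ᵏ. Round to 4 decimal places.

x̄ = 7.0000
Σ(xᵢ − x̄)² = 152.0000 ⇒ m₂ = 30.40000
Σ(xᵢ − x̄)⁴ = 6944.0000 ⇒ m₄ = 1388.80000
m₂² = 924.16000
β₂ = m₄/m₂² = 1388.80000 / 924.16000 ≈ 1.5028

1.5028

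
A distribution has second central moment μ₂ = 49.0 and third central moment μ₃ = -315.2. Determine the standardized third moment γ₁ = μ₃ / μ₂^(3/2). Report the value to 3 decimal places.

σ = √μ₂ = √49.0 = 7.00000
σ³ = μ₂^(3/2) = 343.00000
γ₁ = μ₃/σ³ = -315.2 / 343.00000 ≈ -0.919

-0.919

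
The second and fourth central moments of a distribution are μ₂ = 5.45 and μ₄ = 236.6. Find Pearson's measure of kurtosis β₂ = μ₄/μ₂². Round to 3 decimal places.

7.966

μ₂² = 5.45² = 29.70250
μ₄/μ₂² = 236.6 / 29.70250 = 7.96566
β₂ ≈ 7.966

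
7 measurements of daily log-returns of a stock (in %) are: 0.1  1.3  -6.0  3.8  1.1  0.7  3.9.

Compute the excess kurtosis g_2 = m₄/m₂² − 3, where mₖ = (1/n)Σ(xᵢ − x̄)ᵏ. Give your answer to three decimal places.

0.597

x̄ = 0.7000
Σ(xᵢ − x̄)² = 65.6200 ⇒ m₂ = 9.37429
Σ(xᵢ − x̄)⁴ = 2212.6066 ⇒ m₄ = 316.08666
m₂² = 87.87723
g_2 = m₄/m₂² − 3 = 3.59691 − 3 ≈ 0.597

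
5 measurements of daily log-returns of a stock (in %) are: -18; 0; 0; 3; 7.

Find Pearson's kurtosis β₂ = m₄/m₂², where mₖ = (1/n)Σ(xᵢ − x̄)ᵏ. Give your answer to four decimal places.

x̄ = -1.6000
Σ(xᵢ − x̄)² = 369.2000 ⇒ m₂ = 73.84000
Σ(xᵢ − x̄)⁴ = 78270.4160 ⇒ m₄ = 15654.08320
m₂² = 5452.34560
β₂ = m₄/m₂² = 15654.08320 / 5452.34560 ≈ 2.8711

2.8711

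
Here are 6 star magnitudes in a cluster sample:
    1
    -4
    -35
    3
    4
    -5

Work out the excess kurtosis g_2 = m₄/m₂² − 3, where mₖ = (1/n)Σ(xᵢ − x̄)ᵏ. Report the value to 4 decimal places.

0.7637

x̄ = -6.0000
Σ(xᵢ − x̄)² = 1076.0000 ⇒ m₂ = 179.33333
Σ(xᵢ − x̄)⁴ = 726260.0000 ⇒ m₄ = 121043.33333
m₂² = 32160.44444
g_2 = m₄/m₂² − 3 = 3.76373 − 3 ≈ 0.7637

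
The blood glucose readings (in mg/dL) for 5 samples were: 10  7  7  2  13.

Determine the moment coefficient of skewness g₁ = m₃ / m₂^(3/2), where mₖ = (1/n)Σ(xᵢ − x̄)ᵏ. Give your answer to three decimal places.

-0.184

x̄ = (10 + 7 + 7 + 2 + 13) / 5 = 7.8000
deviations (xᵢ − x̄): 2.2000, -0.8000, -0.8000, -5.8000, 5.2000
Σ(xᵢ − x̄)² = 66.8000 ⇒ m₂ = 66.8000/5 = 13.36000
Σ(xᵢ − x̄)³ = -44.8800 ⇒ m₃ = -44.8800/5 = -8.97600
m₂^(3/2) = 13.36000^(1.5) = 48.83258
g₁ = m₃ / m₂^(3/2) = -8.97600 / 48.83258 ≈ -0.184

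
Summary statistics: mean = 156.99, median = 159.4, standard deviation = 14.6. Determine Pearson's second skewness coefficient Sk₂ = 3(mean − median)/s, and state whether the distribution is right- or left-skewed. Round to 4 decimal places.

Sk₂ = 3(156.99 − 159.4) / 14.6 = 3 × -2.4100 / 14.6
    = -7.2300 / 14.6 ≈ -0.4952
Sk₂ < 0 ⇒ mean < median ⇒ left-skewed (negative skew).

-0.4952, left-skewed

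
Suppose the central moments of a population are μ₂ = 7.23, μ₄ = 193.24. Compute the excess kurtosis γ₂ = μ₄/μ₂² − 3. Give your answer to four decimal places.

0.6968

μ₂² = 7.23² = 52.27290
μ₄/μ₂² = 193.24 / 52.27290 = 3.69675
γ₂ = 3.69675 − 3 ≈ 0.6968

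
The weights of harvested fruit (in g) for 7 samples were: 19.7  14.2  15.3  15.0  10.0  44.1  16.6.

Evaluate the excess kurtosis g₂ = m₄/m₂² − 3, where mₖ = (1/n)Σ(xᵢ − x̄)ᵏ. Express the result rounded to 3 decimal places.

x̄ = 19.2714
Σ(xᵢ − x̄)² = 769.4743 ⇒ m₂ = 109.92490
Σ(xᵢ − x̄)⁴ = 388703.5300 ⇒ m₄ = 55529.07571
m₂² = 12083.48319
g₂ = m₄/m₂² − 3 = 4.59545 − 3 ≈ 1.595

1.595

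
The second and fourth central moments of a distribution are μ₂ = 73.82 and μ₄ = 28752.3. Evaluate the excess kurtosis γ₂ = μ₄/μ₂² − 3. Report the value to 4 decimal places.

μ₂² = 73.82² = 5449.39240
μ₄/μ₂² = 28752.3 / 5449.39240 = 5.27624
γ₂ = 5.27624 − 3 ≈ 2.2762

2.2762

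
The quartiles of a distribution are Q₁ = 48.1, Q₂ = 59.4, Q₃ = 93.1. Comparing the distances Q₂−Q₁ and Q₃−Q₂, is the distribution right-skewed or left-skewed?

Q₂ − Q₁ = 11.3;  Q₃ − Q₂ = 33.7
Q₃ − Q₂ > Q₂ − Q₁ ⇒ the upper half is more spread out ⇒ right-skewed.

right-skewed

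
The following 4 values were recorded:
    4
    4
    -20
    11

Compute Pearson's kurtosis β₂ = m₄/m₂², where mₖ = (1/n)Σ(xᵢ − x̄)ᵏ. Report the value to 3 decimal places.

2.210

x̄ = -0.2500
Σ(xᵢ − x̄)² = 552.7500 ⇒ m₂ = 138.18750
Σ(xᵢ − x̄)⁴ = 168819.3281 ⇒ m₄ = 42204.83203
m₂² = 19095.78516
β₂ = m₄/m₂² = 42204.83203 / 19095.78516 ≈ 2.210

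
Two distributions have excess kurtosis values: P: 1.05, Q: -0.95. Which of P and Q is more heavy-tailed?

Higher excess kurtosis ⇒ heavier tails relative to the normal distribution.
1.05 vs -0.95: the larger is 1.05, so P has heavier tails. (P is leptokurtic — heavier-than-normal tails; the other is platykurtic.)

P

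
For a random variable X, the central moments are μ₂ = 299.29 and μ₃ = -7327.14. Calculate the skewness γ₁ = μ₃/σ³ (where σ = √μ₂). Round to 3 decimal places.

σ = √μ₂ = √299.29 = 17.30000
σ³ = μ₂^(3/2) = 5177.71700
γ₁ = μ₃/σ³ = -7327.14 / 5177.71700 ≈ -1.415

-1.415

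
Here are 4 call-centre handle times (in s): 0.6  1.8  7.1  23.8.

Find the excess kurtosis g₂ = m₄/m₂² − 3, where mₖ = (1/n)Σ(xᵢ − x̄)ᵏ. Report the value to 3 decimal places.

-0.870

x̄ = 8.3250
Σ(xᵢ − x̄)² = 343.2275 ⇒ m₂ = 85.80688
Σ(xᵢ − x̄)⁴ = 62724.6909 ⇒ m₄ = 15681.17273
m₂² = 7362.81980
g₂ = m₄/m₂² − 3 = 2.12978 − 3 ≈ -0.870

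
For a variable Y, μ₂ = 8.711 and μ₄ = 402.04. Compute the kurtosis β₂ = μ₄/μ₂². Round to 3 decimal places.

μ₂² = 8.711² = 75.88152
μ₄/μ₂² = 402.04 / 75.88152 = 5.29826
β₂ ≈ 5.298

5.298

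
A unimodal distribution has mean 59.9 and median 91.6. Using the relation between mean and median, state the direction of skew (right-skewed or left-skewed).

mean − median = 59.9 − 91.6 = -31.7
mean < median ⇒ the longer tail is on the left ⇒ left-skewed (negatively skewed).

left-skewed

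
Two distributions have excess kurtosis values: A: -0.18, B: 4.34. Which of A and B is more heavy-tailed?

Higher excess kurtosis ⇒ heavier tails relative to the normal distribution.
-0.18 vs 4.34: the larger is 4.34, so B has heavier tails. (B is leptokurtic — heavier-than-normal tails; the other is platykurtic.)

B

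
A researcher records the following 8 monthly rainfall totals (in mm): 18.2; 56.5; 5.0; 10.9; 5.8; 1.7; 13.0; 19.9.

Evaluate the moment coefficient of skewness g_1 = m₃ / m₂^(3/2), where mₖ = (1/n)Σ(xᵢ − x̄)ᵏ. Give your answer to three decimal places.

1.695

x̄ = (18.2 + 56.5 + 5.0 + 10.9 + 5.8 + 1.7 + 13.0 + 19.9) / 8 = 16.3750
deviations (xᵢ − x̄): 1.8250, 40.1250, -11.3750, -5.4750, -10.5750, -14.6750, -3.3750, 3.5250
Σ(xᵢ − x̄)² = 2123.7150 ⇒ m₂ = 2123.7150/8 = 265.46438
Σ(xᵢ − x̄)³ = 58634.4248 ⇒ m₃ = 58634.4248/8 = 7329.30309
m₂^(3/2) = 265.46438^(1.5) = 4325.23164
g_1 = m₃ / m₂^(3/2) = 7329.30309 / 4325.23164 ≈ 1.695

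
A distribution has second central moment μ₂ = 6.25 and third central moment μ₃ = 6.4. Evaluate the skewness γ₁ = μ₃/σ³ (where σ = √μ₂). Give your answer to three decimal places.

0.410

σ = √μ₂ = √6.25 = 2.50000
σ³ = μ₂^(3/2) = 15.62500
γ₁ = μ₃/σ³ = 6.4 / 15.62500 ≈ 0.410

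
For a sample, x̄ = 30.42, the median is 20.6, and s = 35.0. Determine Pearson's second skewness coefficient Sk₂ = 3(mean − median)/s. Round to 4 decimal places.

Sk₂ = 3(30.42 − 20.6) / 35.0 = 3 × 9.8200 / 35.0
    = 29.4600 / 35.0 ≈ 0.8417

0.8417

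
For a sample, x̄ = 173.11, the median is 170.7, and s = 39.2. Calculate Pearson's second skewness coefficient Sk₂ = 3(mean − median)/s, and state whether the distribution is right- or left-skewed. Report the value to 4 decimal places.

Sk₂ = 3(173.11 − 170.7) / 39.2 = 3 × 2.4100 / 39.2
    = 7.2300 / 39.2 ≈ 0.1844
Sk₂ > 0 ⇒ mean > median ⇒ right-skewed (positive skew).

0.1844, right-skewed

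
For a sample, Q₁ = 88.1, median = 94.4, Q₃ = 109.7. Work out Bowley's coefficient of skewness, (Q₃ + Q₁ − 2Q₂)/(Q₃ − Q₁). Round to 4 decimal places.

0.4167

numerator: Q₃ + Q₁ − 2Q₂ = 109.7 + 88.1 − 2×94.4 = 9.0000
denominator: Q₃ − Q₁ = 109.7 − 88.1 = 21.6000
Bowley skewness = 9.0000 / 21.6000 ≈ 0.4167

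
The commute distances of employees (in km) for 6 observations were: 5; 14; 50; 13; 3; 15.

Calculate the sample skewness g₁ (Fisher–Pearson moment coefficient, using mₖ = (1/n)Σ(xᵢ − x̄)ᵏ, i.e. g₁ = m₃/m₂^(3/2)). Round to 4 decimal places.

x̄ = (5 + 14 + 50 + 13 + 3 + 15) / 6 = 16.6667
deviations (xᵢ − x̄): -11.6667, -2.6667, 33.3333, -3.6667, -13.6667, -1.6667
Σ(xᵢ − x̄)² = 1457.3333 ⇒ m₂ = 1457.3333/6 = 242.88889
Σ(xᵢ − x̄)³ = 32823.5556 ⇒ m₃ = 32823.5556/6 = 5470.59259
m₂^(3/2) = 242.88889^(1.5) = 3785.39734
g₁ = m₃ / m₂^(3/2) = 5470.59259 / 3785.39734 ≈ 1.4452

1.4452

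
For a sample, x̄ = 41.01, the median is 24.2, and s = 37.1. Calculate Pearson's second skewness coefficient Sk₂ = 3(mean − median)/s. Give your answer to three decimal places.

Sk₂ = 3(41.01 − 24.2) / 37.1 = 3 × 16.8100 / 37.1
    = 50.4300 / 37.1 ≈ 1.359

1.359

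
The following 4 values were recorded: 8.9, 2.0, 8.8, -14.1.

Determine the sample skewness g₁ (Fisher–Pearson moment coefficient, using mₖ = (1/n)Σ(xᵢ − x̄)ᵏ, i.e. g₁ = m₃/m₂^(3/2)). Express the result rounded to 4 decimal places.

x̄ = (8.9 + 2.0 + 8.8 - 14.1) / 4 = 1.4000
deviations (xᵢ − x̄): 7.5000, 0.6000, 7.4000, -15.5000
Σ(xᵢ − x̄)² = 351.6200 ⇒ m₂ = 351.6200/4 = 87.90500
Σ(xᵢ − x̄)³ = -2896.5600 ⇒ m₃ = -2896.5600/4 = -724.14000
m₂^(3/2) = 87.90500^(1.5) = 824.17677
g₁ = m₃ / m₂^(3/2) = -724.14000 / 824.17677 ≈ -0.8786

-0.8786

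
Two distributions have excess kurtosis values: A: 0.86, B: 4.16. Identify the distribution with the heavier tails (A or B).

Higher excess kurtosis ⇒ heavier tails relative to the normal distribution.
0.86 vs 4.16: the larger is 4.16, so B has heavier tails.

B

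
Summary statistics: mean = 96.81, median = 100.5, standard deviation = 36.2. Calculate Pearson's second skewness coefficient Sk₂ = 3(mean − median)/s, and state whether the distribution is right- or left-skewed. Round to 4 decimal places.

-0.3058, left-skewed

Sk₂ = 3(96.81 − 100.5) / 36.2 = 3 × -3.6900 / 36.2
    = -11.0700 / 36.2 ≈ -0.3058
Sk₂ < 0 ⇒ mean < median ⇒ left-skewed (negative skew).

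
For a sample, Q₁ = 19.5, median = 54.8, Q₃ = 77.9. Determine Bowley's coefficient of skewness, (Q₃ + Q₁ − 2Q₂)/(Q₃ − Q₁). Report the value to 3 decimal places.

numerator: Q₃ + Q₁ − 2Q₂ = 77.9 + 19.5 − 2×54.8 = -12.2000
denominator: Q₃ − Q₁ = 77.9 − 19.5 = 58.4000
Bowley skewness = -12.2000 / 58.4000 ≈ -0.209

-0.209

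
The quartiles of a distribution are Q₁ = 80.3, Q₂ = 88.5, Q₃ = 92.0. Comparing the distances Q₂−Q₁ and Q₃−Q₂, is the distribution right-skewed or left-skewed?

left-skewed

Q₂ − Q₁ = 8.2;  Q₃ − Q₂ = 3.5
Q₂ − Q₁ > Q₃ − Q₂ ⇒ the lower half is more spread out ⇒ left-skewed.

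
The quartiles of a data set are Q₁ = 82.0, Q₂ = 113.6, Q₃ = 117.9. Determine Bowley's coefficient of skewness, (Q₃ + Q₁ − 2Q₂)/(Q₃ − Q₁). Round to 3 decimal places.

-0.760

numerator: Q₃ + Q₁ − 2Q₂ = 117.9 + 82.0 − 2×113.6 = -27.3000
denominator: Q₃ − Q₁ = 117.9 − 82.0 = 35.9000
Bowley skewness = -27.3000 / 35.9000 ≈ -0.760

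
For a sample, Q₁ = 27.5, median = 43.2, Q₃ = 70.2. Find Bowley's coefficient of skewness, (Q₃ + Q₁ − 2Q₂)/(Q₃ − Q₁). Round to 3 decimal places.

0.265

numerator: Q₃ + Q₁ − 2Q₂ = 70.2 + 27.5 − 2×43.2 = 11.3000
denominator: Q₃ − Q₁ = 70.2 − 27.5 = 42.7000
Bowley skewness = 11.3000 / 42.7000 ≈ 0.265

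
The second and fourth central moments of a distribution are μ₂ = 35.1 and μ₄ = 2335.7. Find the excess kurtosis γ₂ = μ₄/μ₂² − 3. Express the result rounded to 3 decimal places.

-1.104

μ₂² = 35.1² = 1232.01000
μ₄/μ₂² = 2335.7 / 1232.01000 = 1.89585
γ₂ = 1.89585 − 3 ≈ -1.104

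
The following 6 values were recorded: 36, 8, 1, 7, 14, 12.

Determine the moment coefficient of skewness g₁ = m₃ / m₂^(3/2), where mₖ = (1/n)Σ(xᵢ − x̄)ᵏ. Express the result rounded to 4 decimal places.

x̄ = (36 + 8 + 1 + 7 + 14 + 12) / 6 = 13.0000
deviations (xᵢ − x̄): 23.0000, -5.0000, -12.0000, -6.0000, 1.0000, -1.0000
Σ(xᵢ − x̄)² = 736.0000 ⇒ m₂ = 736.0000/6 = 122.66667
Σ(xᵢ − x̄)³ = 10098.0000 ⇒ m₃ = 10098.0000/6 = 1683.00000
m₂^(3/2) = 122.66667^(1.5) = 1358.59448
g₁ = m₃ / m₂^(3/2) = 1683.00000 / 1358.59448 ≈ 1.2388

1.2388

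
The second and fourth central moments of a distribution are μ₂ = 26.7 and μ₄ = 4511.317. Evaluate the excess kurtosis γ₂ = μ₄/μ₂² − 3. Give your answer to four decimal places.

μ₂² = 26.7² = 712.89000
μ₄/μ₂² = 4511.317 / 712.89000 = 6.32821
γ₂ = 6.32821 − 3 ≈ 3.3282

3.3282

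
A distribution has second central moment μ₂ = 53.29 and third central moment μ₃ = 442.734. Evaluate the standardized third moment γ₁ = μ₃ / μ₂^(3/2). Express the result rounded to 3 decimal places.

1.138

σ = √μ₂ = √53.29 = 7.30000
σ³ = μ₂^(3/2) = 389.01700
γ₁ = μ₃/σ³ = 442.734 / 389.01700 ≈ 1.138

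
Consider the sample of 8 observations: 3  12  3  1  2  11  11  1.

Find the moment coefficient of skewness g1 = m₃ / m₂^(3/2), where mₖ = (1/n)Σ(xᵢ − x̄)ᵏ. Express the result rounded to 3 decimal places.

0.456

x̄ = (3 + 12 + 3 + 1 + 2 + 11 + 11 + 1) / 8 = 5.5000
deviations (xᵢ − x̄): -2.5000, 6.5000, -2.5000, -4.5000, -3.5000, 5.5000, 5.5000, -4.5000
Σ(xᵢ − x̄)² = 168.0000 ⇒ m₂ = 168.0000/8 = 21.00000
Σ(xᵢ − x̄)³ = 351.0000 ⇒ m₃ = 351.0000/8 = 43.87500
m₂^(3/2) = 21.00000^(1.5) = 96.23409
g1 = m₃ / m₂^(3/2) = 43.87500 / 96.23409 ≈ 0.456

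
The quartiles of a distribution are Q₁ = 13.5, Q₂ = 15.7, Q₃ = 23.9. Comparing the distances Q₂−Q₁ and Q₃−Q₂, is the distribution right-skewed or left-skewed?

Q₂ − Q₁ = 2.2;  Q₃ − Q₂ = 8.2
Q₃ − Q₂ > Q₂ − Q₁ ⇒ the upper half is more spread out ⇒ right-skewed.

right-skewed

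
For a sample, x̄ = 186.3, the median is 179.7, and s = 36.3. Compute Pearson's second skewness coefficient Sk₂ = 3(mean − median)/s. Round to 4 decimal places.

Sk₂ = 3(186.3 − 179.7) / 36.3 = 3 × 6.6000 / 36.3
    = 19.8000 / 36.3 ≈ 0.5455

0.5455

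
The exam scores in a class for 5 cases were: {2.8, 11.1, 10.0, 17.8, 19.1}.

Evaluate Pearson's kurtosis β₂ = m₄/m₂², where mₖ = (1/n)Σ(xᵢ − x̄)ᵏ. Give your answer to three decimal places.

x̄ = 12.1600
Σ(xᵢ − x̄)² = 173.3720 ⇒ m₂ = 34.67440
Σ(xᵢ − x̄)⁴ = 11030.0553 ⇒ m₄ = 2206.01107
m₂² = 1202.31402
β₂ = m₄/m₂² = 2206.01107 / 1202.31402 ≈ 1.835

1.835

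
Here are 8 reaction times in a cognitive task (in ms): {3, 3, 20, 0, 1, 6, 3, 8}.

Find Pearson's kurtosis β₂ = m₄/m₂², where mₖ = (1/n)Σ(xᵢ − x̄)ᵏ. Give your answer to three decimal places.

4.468

x̄ = 5.5000
Σ(xᵢ − x̄)² = 286.0000 ⇒ m₂ = 35.75000
Σ(xᵢ − x̄)⁴ = 45686.5000 ⇒ m₄ = 5710.81250
m₂² = 1278.06250
β₂ = m₄/m₂² = 5710.81250 / 1278.06250 ≈ 4.468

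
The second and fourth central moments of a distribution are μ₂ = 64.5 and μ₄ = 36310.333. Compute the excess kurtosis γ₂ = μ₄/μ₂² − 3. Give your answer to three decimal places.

5.728

μ₂² = 64.5² = 4160.25000
μ₄/μ₂² = 36310.333 / 4160.25000 = 8.72792
γ₂ = 8.72792 − 3 ≈ 5.728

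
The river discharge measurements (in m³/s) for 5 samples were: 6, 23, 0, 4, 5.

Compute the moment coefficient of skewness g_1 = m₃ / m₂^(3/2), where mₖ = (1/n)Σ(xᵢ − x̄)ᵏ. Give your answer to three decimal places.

1.245

x̄ = (6 + 23 + 0 + 4 + 5) / 5 = 7.6000
deviations (xᵢ − x̄): -1.6000, 15.4000, -7.6000, -3.6000, -2.6000
Σ(xᵢ − x̄)² = 317.2000 ⇒ m₂ = 317.2000/5 = 63.44000
Σ(xᵢ − x̄)³ = 3144.9600 ⇒ m₃ = 3144.9600/5 = 628.99200
m₂^(3/2) = 63.44000^(1.5) = 505.29472
g_1 = m₃ / m₂^(3/2) = 628.99200 / 505.29472 ≈ 1.245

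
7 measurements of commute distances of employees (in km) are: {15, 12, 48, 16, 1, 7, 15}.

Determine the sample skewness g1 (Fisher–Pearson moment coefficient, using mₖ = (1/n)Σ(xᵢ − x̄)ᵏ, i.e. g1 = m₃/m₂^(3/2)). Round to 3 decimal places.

x̄ = (15 + 12 + 48 + 16 + 1 + 7 + 15) / 7 = 16.2857
deviations (xᵢ − x̄): -1.2857, -4.2857, 31.7143, -0.2857, -15.2857, -9.2857, -1.2857
Σ(xᵢ − x̄)² = 1347.4286 ⇒ m₂ = 1347.4286/7 = 192.48980
Σ(xᵢ − x̄)³ = 27442.8980 ⇒ m₃ = 27442.8980/7 = 3920.41399
m₂^(3/2) = 192.48980^(1.5) = 2670.61675
g1 = m₃ / m₂^(3/2) = 3920.41399 / 2670.61675 ≈ 1.468

1.468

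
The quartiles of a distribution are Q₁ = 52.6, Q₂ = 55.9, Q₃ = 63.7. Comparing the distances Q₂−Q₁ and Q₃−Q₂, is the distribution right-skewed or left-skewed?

Q₂ − Q₁ = 3.3;  Q₃ − Q₂ = 7.8
Q₃ − Q₂ > Q₂ − Q₁ ⇒ the upper half is more spread out ⇒ right-skewed.

right-skewed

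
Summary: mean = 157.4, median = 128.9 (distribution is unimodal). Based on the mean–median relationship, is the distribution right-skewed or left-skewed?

mean − median = 157.4 − 128.9 = 28.5
mean > median ⇒ the longer tail is on the right ⇒ right-skewed (positively skewed).

right-skewed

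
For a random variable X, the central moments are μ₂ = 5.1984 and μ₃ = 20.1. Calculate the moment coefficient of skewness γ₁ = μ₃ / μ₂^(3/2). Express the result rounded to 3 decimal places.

1.696

σ = √μ₂ = √5.1984 = 2.28000
σ³ = μ₂^(3/2) = 11.85235
γ₁ = μ₃/σ³ = 20.1 / 11.85235 ≈ 1.696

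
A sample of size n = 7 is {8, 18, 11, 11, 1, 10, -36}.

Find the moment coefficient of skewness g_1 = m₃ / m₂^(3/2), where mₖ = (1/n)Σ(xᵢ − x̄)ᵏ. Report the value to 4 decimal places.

x̄ = (8 + 18 + 11 + 11 + 1 + 10 - 36) / 7 = 3.2857
deviations (xᵢ − x̄): 4.7143, 14.7143, 7.7143, 7.7143, -2.2857, 6.7143, -39.2857
Σ(xᵢ − x̄)² = 1951.4286 ⇒ m₂ = 1951.4286/7 = 278.77551
Σ(xᵢ − x̄)³ = -56132.8163 ⇒ m₃ = -56132.8163/7 = -8018.97376
m₂^(3/2) = 278.77551^(1.5) = 4654.59532
g_1 = m₃ / m₂^(3/2) = -8018.97376 / 4654.59532 ≈ -1.7228

-1.7228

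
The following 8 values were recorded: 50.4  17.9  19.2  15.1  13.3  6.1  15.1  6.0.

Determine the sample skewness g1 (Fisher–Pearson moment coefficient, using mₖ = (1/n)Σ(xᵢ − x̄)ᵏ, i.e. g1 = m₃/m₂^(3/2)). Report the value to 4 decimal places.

x̄ = (50.4 + 17.9 + 19.2 + 15.1 + 13.3 + 6.1 + 15.1 + 6.0) / 8 = 17.8875
deviations (xᵢ − x̄): 32.5125, 0.0125, 1.3125, -2.7875, -4.5875, -11.7875, -2.7875, -11.8875
Σ(xᵢ − x̄)² = 1375.6288 ⇒ m₂ = 1375.6288/8 = 171.95359
Σ(xᵢ − x̄)³ = 30912.4771 ⇒ m₃ = 30912.4771/8 = 3864.05964
m₂^(3/2) = 171.95359^(1.5) = 2254.84600
g1 = m₃ / m₂^(3/2) = 3864.05964 / 2254.84600 ≈ 1.7137

1.7137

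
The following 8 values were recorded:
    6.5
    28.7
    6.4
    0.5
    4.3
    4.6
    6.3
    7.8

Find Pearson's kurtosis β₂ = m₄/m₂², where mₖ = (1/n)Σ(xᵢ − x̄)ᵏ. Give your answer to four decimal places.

5.4524

x̄ = 8.1375
Σ(xᵢ − x̄)² = 517.5788 ⇒ m₂ = 64.69734
Σ(xᵢ − x̄)⁴ = 182577.4481 ⇒ m₄ = 22822.18101
m₂² = 4185.74629
β₂ = m₄/m₂² = 22822.18101 / 4185.74629 ≈ 5.4524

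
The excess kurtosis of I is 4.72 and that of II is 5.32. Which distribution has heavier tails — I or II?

Higher excess kurtosis ⇒ heavier tails relative to the normal distribution.
4.72 vs 5.32: the larger is 5.32, so II has heavier tails.

II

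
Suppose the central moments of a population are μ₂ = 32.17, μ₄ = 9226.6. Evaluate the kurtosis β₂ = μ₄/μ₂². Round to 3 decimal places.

μ₂² = 32.17² = 1034.90890
μ₄/μ₂² = 9226.6 / 1034.90890 = 8.91537
β₂ ≈ 8.915

8.915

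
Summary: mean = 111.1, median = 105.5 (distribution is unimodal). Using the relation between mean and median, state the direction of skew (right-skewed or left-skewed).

right-skewed

mean − median = 111.1 − 105.5 = 5.6
mean > median ⇒ the longer tail is on the right ⇒ right-skewed (positively skewed).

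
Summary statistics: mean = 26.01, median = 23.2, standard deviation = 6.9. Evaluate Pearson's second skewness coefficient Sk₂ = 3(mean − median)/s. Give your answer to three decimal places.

Sk₂ = 3(26.01 − 23.2) / 6.9 = 3 × 2.8100 / 6.9
    = 8.4300 / 6.9 ≈ 1.222

1.222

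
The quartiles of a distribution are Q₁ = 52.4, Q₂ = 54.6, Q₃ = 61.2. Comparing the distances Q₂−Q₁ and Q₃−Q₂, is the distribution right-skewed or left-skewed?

right-skewed

Q₂ − Q₁ = 2.2;  Q₃ − Q₂ = 6.6
Q₃ − Q₂ > Q₂ − Q₁ ⇒ the upper half is more spread out ⇒ right-skewed.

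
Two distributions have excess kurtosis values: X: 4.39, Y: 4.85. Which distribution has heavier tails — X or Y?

Y

Higher excess kurtosis ⇒ heavier tails relative to the normal distribution.
4.39 vs 4.85: the larger is 4.85, so Y has heavier tails.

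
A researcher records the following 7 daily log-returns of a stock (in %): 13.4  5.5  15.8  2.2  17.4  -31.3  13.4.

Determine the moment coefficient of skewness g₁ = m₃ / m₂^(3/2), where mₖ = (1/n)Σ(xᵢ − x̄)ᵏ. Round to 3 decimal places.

-1.628

x̄ = (13.4 + 5.5 + 15.8 + 2.2 + 17.4 - 31.3 + 13.4) / 7 = 5.2000
deviations (xᵢ − x̄): 8.2000, 0.3000, 10.6000, -3.0000, 12.2000, -36.5000, 8.2000
Σ(xᵢ − x̄)² = 1737.0200 ⇒ m₂ = 1737.0200/7 = 248.14571
Σ(xᵢ − x̄)³ = -44544.4980 ⇒ m₃ = -44544.4980/7 = -6363.49971
m₂^(3/2) = 248.14571^(1.5) = 3908.95048
g₁ = m₃ / m₂^(3/2) = -6363.49971 / 3908.95048 ≈ -1.628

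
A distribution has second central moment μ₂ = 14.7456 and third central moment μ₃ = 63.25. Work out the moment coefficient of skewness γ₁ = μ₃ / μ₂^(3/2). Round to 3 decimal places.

1.117

σ = √μ₂ = √14.7456 = 3.84000
σ³ = μ₂^(3/2) = 56.62310
γ₁ = μ₃/σ³ = 63.25 / 56.62310 ≈ 1.117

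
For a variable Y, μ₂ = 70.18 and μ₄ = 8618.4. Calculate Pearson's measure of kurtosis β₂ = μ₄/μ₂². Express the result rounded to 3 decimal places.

μ₂² = 70.18² = 4925.23240
μ₄/μ₂² = 8618.4 / 4925.23240 = 1.74985
β₂ ≈ 1.750

1.750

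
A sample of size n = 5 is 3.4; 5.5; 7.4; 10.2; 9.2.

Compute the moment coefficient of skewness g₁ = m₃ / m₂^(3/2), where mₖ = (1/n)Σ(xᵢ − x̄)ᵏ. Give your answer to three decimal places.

-0.258

x̄ = (3.4 + 5.5 + 7.4 + 10.2 + 9.2) / 5 = 7.1400
deviations (xᵢ − x̄): -3.7400, -1.6400, 0.2600, 3.0600, 2.0600
Σ(xᵢ − x̄)² = 30.3520 ⇒ m₂ = 30.3520/5 = 6.07040
Σ(xᵢ − x̄)³ = -19.3126 ⇒ m₃ = -19.3126/5 = -3.86251
m₂^(3/2) = 6.07040^(1.5) = 14.95636
g₁ = m₃ / m₂^(3/2) = -3.86251 / 14.95636 ≈ -0.258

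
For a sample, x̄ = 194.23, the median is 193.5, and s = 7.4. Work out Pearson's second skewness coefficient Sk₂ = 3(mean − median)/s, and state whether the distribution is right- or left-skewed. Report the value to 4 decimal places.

0.2959, right-skewed

Sk₂ = 3(194.23 − 193.5) / 7.4 = 3 × 0.7300 / 7.4
    = 2.1900 / 7.4 ≈ 0.2959
Sk₂ > 0 ⇒ mean > median ⇒ right-skewed (positive skew).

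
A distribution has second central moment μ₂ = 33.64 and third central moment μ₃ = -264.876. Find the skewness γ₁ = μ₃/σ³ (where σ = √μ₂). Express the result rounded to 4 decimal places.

σ = √μ₂ = √33.64 = 5.80000
σ³ = μ₂^(3/2) = 195.11200
γ₁ = μ₃/σ³ = -264.876 / 195.11200 ≈ -1.3576

-1.3576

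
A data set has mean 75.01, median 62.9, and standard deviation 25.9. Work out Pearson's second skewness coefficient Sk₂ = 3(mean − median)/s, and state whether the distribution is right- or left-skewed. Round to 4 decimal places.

1.4027, right-skewed

Sk₂ = 3(75.01 − 62.9) / 25.9 = 3 × 12.1100 / 25.9
    = 36.3300 / 25.9 ≈ 1.4027
Sk₂ > 0 ⇒ mean > median ⇒ right-skewed (positive skew).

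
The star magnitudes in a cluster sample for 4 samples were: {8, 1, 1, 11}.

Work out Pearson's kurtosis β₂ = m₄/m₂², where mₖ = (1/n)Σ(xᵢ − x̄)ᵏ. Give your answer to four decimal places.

x̄ = 5.2500
Σ(xᵢ − x̄)² = 76.7500 ⇒ m₂ = 19.18750
Σ(xᵢ − x̄)⁴ = 1802.8281 ⇒ m₄ = 450.70703
m₂² = 368.16016
β₂ = m₄/m₂² = 450.70703 / 368.16016 ≈ 1.2242

1.2242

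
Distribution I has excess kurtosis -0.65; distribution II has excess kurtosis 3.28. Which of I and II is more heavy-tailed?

Higher excess kurtosis ⇒ heavier tails relative to the normal distribution.
-0.65 vs 3.28: the larger is 3.28, so II has heavier tails. (II is leptokurtic — heavier-than-normal tails; the other is platykurtic.)

II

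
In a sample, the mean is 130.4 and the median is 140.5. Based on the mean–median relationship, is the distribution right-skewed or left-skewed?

mean − median = 130.4 − 140.5 = -10.1
mean < median ⇒ the longer tail is on the left ⇒ left-skewed (negatively skewed).

left-skewed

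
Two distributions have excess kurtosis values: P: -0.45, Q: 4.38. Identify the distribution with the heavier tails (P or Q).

Higher excess kurtosis ⇒ heavier tails relative to the normal distribution.
-0.45 vs 4.38: the larger is 4.38, so Q has heavier tails. (Q is leptokurtic — heavier-than-normal tails; the other is platykurtic.)

Q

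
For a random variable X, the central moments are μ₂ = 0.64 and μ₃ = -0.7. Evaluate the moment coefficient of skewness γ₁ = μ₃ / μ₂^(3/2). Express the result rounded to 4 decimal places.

σ = √μ₂ = √0.64 = 0.80000
σ³ = μ₂^(3/2) = 0.51200
γ₁ = μ₃/σ³ = -0.7 / 0.51200 ≈ -1.3672

-1.3672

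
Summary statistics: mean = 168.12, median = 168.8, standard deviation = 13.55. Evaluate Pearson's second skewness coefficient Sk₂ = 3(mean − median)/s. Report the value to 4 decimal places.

Sk₂ = 3(168.12 − 168.8) / 13.55 = 3 × -0.6800 / 13.55
    = -2.0400 / 13.55 ≈ -0.1506

-0.1506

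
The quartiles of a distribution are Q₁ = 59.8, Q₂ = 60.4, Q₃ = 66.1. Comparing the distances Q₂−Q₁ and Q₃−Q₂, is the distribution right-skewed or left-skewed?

right-skewed

Q₂ − Q₁ = 0.6;  Q₃ − Q₂ = 5.7
Q₃ − Q₂ > Q₂ − Q₁ ⇒ the upper half is more spread out ⇒ right-skewed.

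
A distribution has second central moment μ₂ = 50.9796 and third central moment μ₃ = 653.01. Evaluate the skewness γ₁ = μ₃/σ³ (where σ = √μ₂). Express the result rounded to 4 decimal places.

1.7940

σ = √μ₂ = √50.9796 = 7.14000
σ³ = μ₂^(3/2) = 363.99434
γ₁ = μ₃/σ³ = 653.01 / 363.99434 ≈ 1.7940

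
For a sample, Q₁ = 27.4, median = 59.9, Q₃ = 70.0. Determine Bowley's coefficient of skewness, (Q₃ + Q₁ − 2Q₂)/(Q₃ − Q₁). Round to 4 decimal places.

numerator: Q₃ + Q₁ − 2Q₂ = 70.0 + 27.4 − 2×59.9 = -22.4000
denominator: Q₃ − Q₁ = 70.0 − 27.4 = 42.6000
Bowley skewness = -22.4000 / 42.6000 ≈ -0.5258

-0.5258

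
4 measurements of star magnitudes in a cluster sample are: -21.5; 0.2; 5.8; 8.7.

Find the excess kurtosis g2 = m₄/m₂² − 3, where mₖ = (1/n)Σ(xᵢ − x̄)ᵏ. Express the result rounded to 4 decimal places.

x̄ = -1.7000
Σ(xᵢ − x̄)² = 560.0600 ⇒ m₂ = 140.01500
Σ(xᵢ − x̄)⁴ = 168571.0418 ⇒ m₄ = 42142.76045
m₂² = 19604.20022
g2 = m₄/m₂² − 3 = 2.14968 − 3 ≈ -0.8503

-0.8503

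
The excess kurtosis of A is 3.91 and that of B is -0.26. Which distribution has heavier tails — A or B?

Higher excess kurtosis ⇒ heavier tails relative to the normal distribution.
3.91 vs -0.26: the larger is 3.91, so A has heavier tails. (A is leptokurtic — heavier-than-normal tails; the other is platykurtic.)

A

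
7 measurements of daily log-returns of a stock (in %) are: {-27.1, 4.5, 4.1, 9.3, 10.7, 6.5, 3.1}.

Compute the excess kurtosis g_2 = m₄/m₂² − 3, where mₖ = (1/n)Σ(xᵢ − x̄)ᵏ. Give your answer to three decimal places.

x̄ = 1.5857
Σ(xᵢ − x̄)² = 1006.7086 ⇒ m₂ = 143.81551
Σ(xᵢ − x̄)⁴ = 688258.0816 ⇒ m₄ = 98322.58308
m₂² = 20682.90098
g_2 = m₄/m₂² − 3 = 4.75381 − 3 ≈ 1.754

1.754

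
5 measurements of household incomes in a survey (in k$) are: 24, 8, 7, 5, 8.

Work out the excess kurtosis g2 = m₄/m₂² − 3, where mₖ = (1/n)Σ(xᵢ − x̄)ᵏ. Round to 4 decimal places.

0.1335

x̄ = 10.4000
Σ(xᵢ − x̄)² = 237.2000 ⇒ m₂ = 47.44000
Σ(xᵢ − x̄)⁴ = 35260.4960 ⇒ m₄ = 7052.09920
m₂² = 2250.55360
g2 = m₄/m₂² − 3 = 3.13350 − 3 ≈ 0.1335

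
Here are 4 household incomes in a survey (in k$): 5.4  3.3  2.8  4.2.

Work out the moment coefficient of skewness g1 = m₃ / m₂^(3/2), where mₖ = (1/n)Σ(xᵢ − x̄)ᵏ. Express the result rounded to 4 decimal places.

0.4044

x̄ = (5.4 + 3.3 + 2.8 + 4.2) / 4 = 3.9250
deviations (xᵢ − x̄): 1.4750, -0.6250, -1.1250, 0.2750
Σ(xᵢ − x̄)² = 3.9075 ⇒ m₂ = 3.9075/4 = 0.97688
Σ(xᵢ − x̄)³ = 1.5619 ⇒ m₃ = 1.5619/4 = 0.39047
m₂^(3/2) = 0.97688^(1.5) = 0.96551
g1 = m₃ / m₂^(3/2) = 0.39047 / 0.96551 ≈ 0.4044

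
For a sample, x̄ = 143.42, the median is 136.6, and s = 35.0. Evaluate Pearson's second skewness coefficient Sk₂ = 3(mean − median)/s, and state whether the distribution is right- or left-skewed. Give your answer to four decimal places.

0.5846, right-skewed

Sk₂ = 3(143.42 − 136.6) / 35.0 = 3 × 6.8200 / 35.0
    = 20.4600 / 35.0 ≈ 0.5846
Sk₂ > 0 ⇒ mean > median ⇒ right-skewed (positive skew).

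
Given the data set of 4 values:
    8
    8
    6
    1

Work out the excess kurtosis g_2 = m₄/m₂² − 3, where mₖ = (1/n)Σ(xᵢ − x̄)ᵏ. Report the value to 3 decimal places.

x̄ = 5.7500
Σ(xᵢ − x̄)² = 32.7500 ⇒ m₂ = 8.18750
Σ(xᵢ − x̄)⁴ = 560.3281 ⇒ m₄ = 140.08203
m₂² = 67.03516
g_2 = m₄/m₂² − 3 = 2.08968 − 3 ≈ -0.910

-0.910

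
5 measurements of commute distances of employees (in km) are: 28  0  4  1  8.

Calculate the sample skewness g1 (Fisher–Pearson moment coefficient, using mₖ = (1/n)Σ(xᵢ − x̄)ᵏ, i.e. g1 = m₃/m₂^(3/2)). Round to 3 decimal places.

1.244

x̄ = (28 + 0 + 4 + 1 + 8) / 5 = 8.2000
deviations (xᵢ − x̄): 19.8000, -8.2000, -4.2000, -7.2000, -0.2000
Σ(xᵢ − x̄)² = 528.8000 ⇒ m₂ = 528.8000/5 = 105.76000
Σ(xᵢ − x̄)³ = 6763.6800 ⇒ m₃ = 6763.6800/5 = 1352.73600
m₂^(3/2) = 105.76000^(1.5) = 1087.63247
g1 = m₃ / m₂^(3/2) = 1352.73600 / 1087.63247 ≈ 1.244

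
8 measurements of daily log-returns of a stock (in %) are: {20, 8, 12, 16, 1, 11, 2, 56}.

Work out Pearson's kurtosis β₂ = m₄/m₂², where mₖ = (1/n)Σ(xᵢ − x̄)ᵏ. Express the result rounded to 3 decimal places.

x̄ = 15.7500
Σ(xᵢ − x̄)² = 2141.5000 ⇒ m₂ = 267.68750
Σ(xᵢ − x̄)⁴ = 2712321.1563 ⇒ m₄ = 339040.14453
m₂² = 71656.59766
β₂ = m₄/m₂² = 339040.14453 / 71656.59766 ≈ 4.731

4.731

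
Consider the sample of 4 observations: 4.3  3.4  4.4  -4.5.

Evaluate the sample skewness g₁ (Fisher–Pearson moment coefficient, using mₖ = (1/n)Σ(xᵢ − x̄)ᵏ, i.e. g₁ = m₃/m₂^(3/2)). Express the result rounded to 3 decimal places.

x̄ = (4.3 + 3.4 + 4.4 - 4.5) / 4 = 1.9000
deviations (xᵢ − x̄): 2.4000, 1.5000, 2.5000, -6.4000
Σ(xᵢ − x̄)² = 55.2200 ⇒ m₂ = 55.2200/4 = 13.80500
Σ(xᵢ − x̄)³ = -229.3200 ⇒ m₃ = -229.3200/4 = -57.33000
m₂^(3/2) = 13.80500^(1.5) = 51.29259
g₁ = m₃ / m₂^(3/2) = -57.33000 / 51.29259 ≈ -1.118

-1.118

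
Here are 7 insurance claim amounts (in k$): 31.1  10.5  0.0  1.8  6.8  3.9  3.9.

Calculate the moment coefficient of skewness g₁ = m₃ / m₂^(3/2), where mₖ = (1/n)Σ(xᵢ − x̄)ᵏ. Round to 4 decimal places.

1.6337

x̄ = (31.1 + 10.5 + 0.0 + 1.8 + 6.8 + 3.9 + 3.9) / 7 = 8.2857
deviations (xᵢ − x̄): 22.8143, 2.2143, -8.2857, -6.4857, -1.4857, -4.3857, -4.3857
Σ(xᵢ − x̄)² = 676.7886 ⇒ m₂ = 676.7886/7 = 96.68408
Σ(xᵢ − x̄)³ = 10871.8502 ⇒ m₃ = 10871.8502/7 = 1553.12146
m₂^(3/2) = 96.68408^(1.5) = 950.67586
g₁ = m₃ / m₂^(3/2) = 1553.12146 / 950.67586 ≈ 1.6337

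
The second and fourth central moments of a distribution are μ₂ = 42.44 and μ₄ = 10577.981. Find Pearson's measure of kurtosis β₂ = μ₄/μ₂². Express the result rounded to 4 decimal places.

5.8729

μ₂² = 42.44² = 1801.15360
μ₄/μ₂² = 10577.981 / 1801.15360 = 5.87289
β₂ ≈ 5.8729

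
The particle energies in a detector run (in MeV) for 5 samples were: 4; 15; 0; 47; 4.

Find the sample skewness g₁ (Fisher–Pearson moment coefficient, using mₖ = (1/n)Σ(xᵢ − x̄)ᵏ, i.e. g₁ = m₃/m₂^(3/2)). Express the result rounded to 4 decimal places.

1.2177

x̄ = (4 + 15 + 0 + 47 + 4) / 5 = 14.0000
deviations (xᵢ − x̄): -10.0000, 1.0000, -14.0000, 33.0000, -10.0000
Σ(xᵢ − x̄)² = 1486.0000 ⇒ m₂ = 1486.0000/5 = 297.20000
Σ(xᵢ − x̄)³ = 31194.0000 ⇒ m₃ = 31194.0000/5 = 6238.80000
m₂^(3/2) = 297.20000^(1.5) = 5123.57629
g₁ = m₃ / m₂^(3/2) = 6238.80000 / 5123.57629 ≈ 1.2177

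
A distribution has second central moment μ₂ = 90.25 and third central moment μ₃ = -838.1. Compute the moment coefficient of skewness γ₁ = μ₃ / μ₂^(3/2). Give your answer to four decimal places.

-0.9775

σ = √μ₂ = √90.25 = 9.50000
σ³ = μ₂^(3/2) = 857.37500
γ₁ = μ₃/σ³ = -838.1 / 857.37500 ≈ -0.9775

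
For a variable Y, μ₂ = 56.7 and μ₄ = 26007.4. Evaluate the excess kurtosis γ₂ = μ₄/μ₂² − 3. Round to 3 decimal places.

μ₂² = 56.7² = 3214.89000
μ₄/μ₂² = 26007.4 / 3214.89000 = 8.08967
γ₂ = 8.08967 − 3 ≈ 5.090

5.090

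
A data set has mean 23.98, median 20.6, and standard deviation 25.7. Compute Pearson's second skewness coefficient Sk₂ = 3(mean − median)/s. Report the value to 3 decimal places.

0.395

Sk₂ = 3(23.98 − 20.6) / 25.7 = 3 × 3.3800 / 25.7
    = 10.1400 / 25.7 ≈ 0.395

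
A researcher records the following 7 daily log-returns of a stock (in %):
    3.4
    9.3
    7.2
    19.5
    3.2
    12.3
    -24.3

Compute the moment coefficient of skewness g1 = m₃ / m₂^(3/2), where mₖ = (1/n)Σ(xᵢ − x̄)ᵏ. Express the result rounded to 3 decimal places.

x̄ = (3.4 + 9.3 + 7.2 + 19.5 + 3.2 + 12.3 - 24.3) / 7 = 4.3714
deviations (xᵢ − x̄): -0.9714, 4.9286, 2.8286, 15.1286, -1.1714, 7.9286, -28.6714
Σ(xᵢ − x̄)² = 1148.3943 ⇒ m₂ = 1148.3943/7 = 164.05633
Σ(xᵢ − x̄)³ = -19468.6060 ⇒ m₃ = -19468.6060/7 = -2781.22943
m₂^(3/2) = 164.05633^(1.5) = 2101.30684
g1 = m₃ / m₂^(3/2) = -2781.22943 / 2101.30684 ≈ -1.324

-1.324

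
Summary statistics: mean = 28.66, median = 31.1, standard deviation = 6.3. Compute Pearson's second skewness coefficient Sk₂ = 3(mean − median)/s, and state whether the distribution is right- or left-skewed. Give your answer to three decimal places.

-1.162, left-skewed

Sk₂ = 3(28.66 − 31.1) / 6.3 = 3 × -2.4400 / 6.3
    = -7.3200 / 6.3 ≈ -1.162
Sk₂ < 0 ⇒ mean < median ⇒ left-skewed (negative skew).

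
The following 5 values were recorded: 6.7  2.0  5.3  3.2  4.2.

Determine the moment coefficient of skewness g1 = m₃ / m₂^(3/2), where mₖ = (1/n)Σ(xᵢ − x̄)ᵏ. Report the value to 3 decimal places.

x̄ = (6.7 + 2.0 + 5.3 + 3.2 + 4.2) / 5 = 4.2800
deviations (xᵢ − x̄): 2.4200, -2.2800, 1.0200, -1.0800, -0.0800
Σ(xᵢ − x̄)² = 13.2680 ⇒ m₂ = 13.2680/5 = 2.65360
Σ(xᵢ − x̄)³ = 2.1211 ⇒ m₃ = 2.1211/5 = 0.42422
m₂^(3/2) = 2.65360^(1.5) = 4.32268
g1 = m₃ / m₂^(3/2) = 0.42422 / 4.32268 ≈ 0.098

0.098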